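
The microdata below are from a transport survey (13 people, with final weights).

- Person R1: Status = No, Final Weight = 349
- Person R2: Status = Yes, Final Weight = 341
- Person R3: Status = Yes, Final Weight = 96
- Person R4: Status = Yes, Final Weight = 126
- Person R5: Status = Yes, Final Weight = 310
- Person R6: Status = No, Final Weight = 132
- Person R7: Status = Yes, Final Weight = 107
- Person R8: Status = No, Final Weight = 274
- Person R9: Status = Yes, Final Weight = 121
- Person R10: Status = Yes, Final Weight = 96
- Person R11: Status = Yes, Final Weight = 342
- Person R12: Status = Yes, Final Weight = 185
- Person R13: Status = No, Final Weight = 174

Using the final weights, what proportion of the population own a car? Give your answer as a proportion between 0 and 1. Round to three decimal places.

0.650

Sum of weights for 'Yes' = 341 + 96 + 126 + 310 + 107 + 121 + 96 + 342 + 185 = 1724
Total weight = 2653
Weighted proportion = 1724 / 2653 = 0.64983038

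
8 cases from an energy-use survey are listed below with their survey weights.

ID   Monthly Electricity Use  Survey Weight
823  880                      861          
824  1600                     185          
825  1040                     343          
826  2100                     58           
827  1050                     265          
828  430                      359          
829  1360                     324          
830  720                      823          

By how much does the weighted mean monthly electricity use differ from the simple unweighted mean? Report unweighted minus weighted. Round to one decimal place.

215.9

Unweighted sum = 880 + 1600 + 1040 + 2100 + 1050 + 430 + 1360 + 720 = 9180
Unweighted mean = 9180 / 8 = 1147.5
Weighted sum = 880×861 + 1600×185 + 1040×343 + 2100×58 + 1050×265 + 430×359 + 1360×324 + 720×823
  = 2998020
Sum of weights = 3218
Weighted mean = 2998020 / 3218 = 931.64077
Difference (unweighted minus weighted) = 215.85923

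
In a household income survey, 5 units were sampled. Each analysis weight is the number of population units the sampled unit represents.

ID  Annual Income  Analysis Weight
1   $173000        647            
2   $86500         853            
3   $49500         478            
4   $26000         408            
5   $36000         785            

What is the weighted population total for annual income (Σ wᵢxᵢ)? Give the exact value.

248244500

Weighted total = 173000×647 + 86500×853 + 49500×478 + 26000×408 + 36000×785
  = 248244500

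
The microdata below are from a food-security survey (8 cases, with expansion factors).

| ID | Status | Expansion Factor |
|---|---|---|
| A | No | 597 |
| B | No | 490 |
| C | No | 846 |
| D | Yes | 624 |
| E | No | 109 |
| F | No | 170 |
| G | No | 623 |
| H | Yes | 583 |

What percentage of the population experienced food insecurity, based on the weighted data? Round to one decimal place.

29.9

Sum of weights for 'Yes' = 624 + 583 = 1207
Total weight = 597 + 490 + 846 + 624 + 109 + 170 + 623 + 583 = 4042
Weighted proportion = 1207 / 4042 = 0.29861455 → 29.861455%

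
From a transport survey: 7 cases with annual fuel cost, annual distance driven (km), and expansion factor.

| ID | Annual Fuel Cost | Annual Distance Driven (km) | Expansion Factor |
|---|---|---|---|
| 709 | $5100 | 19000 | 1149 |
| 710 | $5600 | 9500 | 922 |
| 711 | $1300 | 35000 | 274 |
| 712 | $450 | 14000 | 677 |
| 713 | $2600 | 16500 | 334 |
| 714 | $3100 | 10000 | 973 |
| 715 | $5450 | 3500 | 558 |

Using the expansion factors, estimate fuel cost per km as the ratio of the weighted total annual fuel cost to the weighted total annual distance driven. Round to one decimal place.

Σ wᵢ·y = 5100×1149 + 5600×922 + 1300×274 + 450×677 + 2600×334 + 3100×973 + 5450×558
  = 5859900 + 5163200 + 356200 + 304650 + 868400 + 3016300 + 3041100 = 18609750
Σ wᵢ·x = 66852000
Ratio = 18609750 / 66852000 = 0.27837237

0.3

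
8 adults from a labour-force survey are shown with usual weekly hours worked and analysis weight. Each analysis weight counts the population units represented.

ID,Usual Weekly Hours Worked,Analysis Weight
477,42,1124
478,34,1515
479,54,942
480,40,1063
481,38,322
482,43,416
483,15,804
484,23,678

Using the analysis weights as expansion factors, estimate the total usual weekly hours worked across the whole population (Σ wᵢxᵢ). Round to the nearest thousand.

250000

Weighted total = 42×1124 + 34×1515 + 54×942 + 40×1063 + 38×322 + 43×416 + 15×804 + 23×678
  = 249884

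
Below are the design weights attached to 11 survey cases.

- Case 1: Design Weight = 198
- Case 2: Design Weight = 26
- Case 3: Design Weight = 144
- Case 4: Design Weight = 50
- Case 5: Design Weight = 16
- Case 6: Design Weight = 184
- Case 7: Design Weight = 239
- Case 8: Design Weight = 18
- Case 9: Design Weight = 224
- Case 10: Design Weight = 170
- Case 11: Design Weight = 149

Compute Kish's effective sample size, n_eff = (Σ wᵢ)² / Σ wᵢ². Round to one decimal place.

Σ wᵢ = 198 + 26 + 144 + 50 + 16 + 184 + 239 + 18 + 224 + 170 + 149 = 1418
Σ wᵢ² = 255950
n_eff = 1418² / 255950 = 2010724 / 255950 = 7.855925

7.9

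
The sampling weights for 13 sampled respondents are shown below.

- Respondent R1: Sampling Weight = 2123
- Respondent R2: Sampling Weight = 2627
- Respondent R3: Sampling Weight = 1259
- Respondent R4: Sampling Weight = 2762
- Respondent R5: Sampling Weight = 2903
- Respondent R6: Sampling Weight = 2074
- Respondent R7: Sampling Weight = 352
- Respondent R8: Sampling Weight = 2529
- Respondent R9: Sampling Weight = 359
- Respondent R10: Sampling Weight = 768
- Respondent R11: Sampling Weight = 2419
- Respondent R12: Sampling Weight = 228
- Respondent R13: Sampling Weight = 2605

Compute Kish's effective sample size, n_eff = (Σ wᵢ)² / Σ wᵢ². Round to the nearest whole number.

10

Σ wᵢ = 23008
Σ wᵢ² = 53278888
n_eff = 23008² / 53278888 = 529368064 / 53278888 = 9.9357942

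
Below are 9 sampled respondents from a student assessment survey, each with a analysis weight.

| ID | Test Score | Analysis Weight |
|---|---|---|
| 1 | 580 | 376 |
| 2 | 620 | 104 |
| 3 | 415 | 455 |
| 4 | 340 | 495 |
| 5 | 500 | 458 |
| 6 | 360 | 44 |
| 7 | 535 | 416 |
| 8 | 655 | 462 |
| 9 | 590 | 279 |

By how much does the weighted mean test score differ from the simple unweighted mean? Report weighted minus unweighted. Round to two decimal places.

-0.91

Unweighted sum = 580 + 620 + 415 + 340 + 500 + 360 + 535 + 655 + 590 = 4595
Unweighted mean = 4595 / 9 = 510.55556
Weighted sum = 580×376 + 620×104 + 415×455 + 340×495 + 500×458 + 360×44 + 535×416 + 655×462 + 590×279
  = 218080 + 64480 + 188825 + 168300 + 229000 + 15840 + 222560 + 302610 + 164610 = 1574305
Sum of weights = 376 + 104 + 455 + 495 + 458 + 44 + 416 + 462 + 279 = 3089
Weighted mean = 1574305 / 3089 = 509.64875
Difference (weighted minus unweighted) = -0.90680191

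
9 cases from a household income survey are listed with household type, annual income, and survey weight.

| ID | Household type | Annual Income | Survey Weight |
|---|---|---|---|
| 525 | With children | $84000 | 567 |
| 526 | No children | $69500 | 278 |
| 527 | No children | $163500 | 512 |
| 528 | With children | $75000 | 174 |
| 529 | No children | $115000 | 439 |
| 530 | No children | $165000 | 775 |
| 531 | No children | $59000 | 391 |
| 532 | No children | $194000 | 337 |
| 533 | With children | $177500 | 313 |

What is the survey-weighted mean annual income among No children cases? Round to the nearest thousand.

135000

No children rows: 526, 527, 529, 530, 531, 532
Weighted sum = 69500×278 + 163500×512 + 115000×439 + 165000×775 + 59000×391 + 194000×337
  = 369840000
Sum of weights = 2732
Weighted mean = 369840000 / 2732 = 135373.35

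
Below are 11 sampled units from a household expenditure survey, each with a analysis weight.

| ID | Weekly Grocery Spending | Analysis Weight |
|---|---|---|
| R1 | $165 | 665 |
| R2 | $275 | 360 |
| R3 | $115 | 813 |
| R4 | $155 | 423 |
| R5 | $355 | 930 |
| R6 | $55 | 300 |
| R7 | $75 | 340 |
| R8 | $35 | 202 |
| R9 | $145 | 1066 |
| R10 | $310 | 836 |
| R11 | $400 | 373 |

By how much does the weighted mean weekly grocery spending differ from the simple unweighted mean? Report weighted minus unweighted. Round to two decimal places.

18.12

Unweighted sum = 165 + 275 + 115 + 155 + 355 + 55 + 75 + 35 + 145 + 310 + 400 = 2085
Unweighted mean = 2085 / 11 = 189.54545
Weighted sum = 165×665 + 275×360 + 115×813 + 155×423 + 355×930 + 55×300 + 75×340 + 35×202 + 145×1066 + 310×836 + 400×373
  = 109725 + 99000 + 93495 + 65565 + 330150 + 16500 + 25500 + 7070 + 154570 + 259160 + 149200 = 1309935
Sum of weights = 665 + 360 + 813 + 423 + 930 + 300 + 340 + 202 + 1066 + 836 + 373 = 6308
Weighted mean = 1309935 / 6308 = 207.66249
Difference (weighted minus unweighted) = 18.117038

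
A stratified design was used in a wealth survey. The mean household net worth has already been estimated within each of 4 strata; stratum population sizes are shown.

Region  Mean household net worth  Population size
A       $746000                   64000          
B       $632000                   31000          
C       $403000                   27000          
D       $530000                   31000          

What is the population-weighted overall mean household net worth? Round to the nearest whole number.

618608

Σ Nₕ·x̄ₕ = 746000×64000 + 632000×31000 + 403000×27000 + 530000×31000
  = 47744000000 + 19592000000 + 10881000000 + 16430000000 = 94647000000
Σ Nₕ = 64000 + 31000 + 27000 + 31000 = 153000
Overall mean = 94647000000 / 153000 = 618607.84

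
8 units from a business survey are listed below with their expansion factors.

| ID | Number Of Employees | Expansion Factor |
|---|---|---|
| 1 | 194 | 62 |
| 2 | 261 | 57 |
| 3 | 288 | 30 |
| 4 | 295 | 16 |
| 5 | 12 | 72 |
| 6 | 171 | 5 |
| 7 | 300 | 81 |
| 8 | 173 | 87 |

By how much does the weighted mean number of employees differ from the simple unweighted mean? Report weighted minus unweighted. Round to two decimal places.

Unweighted sum = 194 + 261 + 288 + 295 + 12 + 171 + 300 + 173 = 1694
Unweighted mean = 1694 / 8 = 211.75
Weighted sum = 194×62 + 261×57 + 288×30 + 295×16 + 12×72 + 171×5 + 300×81 + 173×87
  = 12028 + 14877 + 8640 + 4720 + 864 + 855 + 24300 + 15051 = 81335
Sum of weights = 410
Weighted mean = 81335 / 410 = 198.37805
Difference (weighted minus unweighted) = -13.371951

-13.37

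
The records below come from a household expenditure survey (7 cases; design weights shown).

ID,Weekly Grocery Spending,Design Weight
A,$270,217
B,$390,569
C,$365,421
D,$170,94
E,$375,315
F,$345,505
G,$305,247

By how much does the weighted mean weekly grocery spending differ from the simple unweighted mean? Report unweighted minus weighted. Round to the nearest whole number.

Unweighted sum = 270 + 390 + 365 + 170 + 375 + 345 + 305 = 2220
Unweighted mean = 2220 / 7 = 317.14286
Weighted sum = 270×217 + 390×569 + 365×421 + 170×94 + 375×315 + 345×505 + 305×247
  = 58590 + 221910 + 153665 + 15980 + 118125 + 174225 + 75335 = 817830
Sum of weights = 217 + 569 + 421 + 94 + 315 + 505 + 247 = 2368
Weighted mean = 817830 / 2368 = 345.3674
Difference (unweighted minus weighted) = -28.224542

-28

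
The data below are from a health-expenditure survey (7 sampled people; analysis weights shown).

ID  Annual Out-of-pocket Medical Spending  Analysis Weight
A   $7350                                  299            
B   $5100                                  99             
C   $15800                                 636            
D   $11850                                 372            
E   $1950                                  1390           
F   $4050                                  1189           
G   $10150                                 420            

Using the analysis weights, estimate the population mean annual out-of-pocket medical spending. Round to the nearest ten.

Weighted sum = 7350×299 + 5100×99 + 15800×636 + 11850×372 + 1950×1390 + 4050×1189 + 10150×420
  = 2197650 + 504900 + 10048800 + 4408200 + 2710500 + 4815450 + 4263000 = 28948500
Sum of weights = 299 + 99 + 636 + 372 + 1390 + 1189 + 420 = 4405
Weighted mean = 28948500 / 4405 = 6571.7367

6570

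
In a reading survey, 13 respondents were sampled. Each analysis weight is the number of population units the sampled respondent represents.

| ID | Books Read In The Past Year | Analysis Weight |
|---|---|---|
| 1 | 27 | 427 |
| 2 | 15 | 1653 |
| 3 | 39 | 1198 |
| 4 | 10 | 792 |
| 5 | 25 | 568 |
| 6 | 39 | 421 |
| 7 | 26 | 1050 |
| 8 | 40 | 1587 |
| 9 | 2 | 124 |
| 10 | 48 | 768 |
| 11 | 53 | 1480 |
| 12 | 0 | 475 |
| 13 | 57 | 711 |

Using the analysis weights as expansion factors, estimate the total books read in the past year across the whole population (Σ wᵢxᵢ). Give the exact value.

Weighted total = 368444

368444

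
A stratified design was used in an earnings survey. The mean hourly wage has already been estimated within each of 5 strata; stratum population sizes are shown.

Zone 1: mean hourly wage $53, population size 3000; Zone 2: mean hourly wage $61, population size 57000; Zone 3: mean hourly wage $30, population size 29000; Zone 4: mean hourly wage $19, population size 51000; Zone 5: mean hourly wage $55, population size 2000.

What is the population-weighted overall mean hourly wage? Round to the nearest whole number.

39

Σ Nₕ·x̄ₕ = 53×3000 + 61×57000 + 30×29000 + 19×51000 + 55×2000
  = 5585000
Σ Nₕ = 142000
Overall mean = 5585000 / 142000 = 39.330986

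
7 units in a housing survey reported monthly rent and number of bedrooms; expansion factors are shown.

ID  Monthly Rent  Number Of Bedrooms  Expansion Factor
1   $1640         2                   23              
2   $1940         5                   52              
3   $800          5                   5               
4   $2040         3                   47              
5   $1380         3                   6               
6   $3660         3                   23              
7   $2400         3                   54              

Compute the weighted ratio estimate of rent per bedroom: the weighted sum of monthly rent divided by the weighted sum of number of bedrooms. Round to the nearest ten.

640

Σ wᵢ·y = 1640×23 + 1940×52 + 800×5 + 2040×47 + 1380×6 + 3660×23 + 2400×54
  = 37720 + 100880 + 4000 + 95880 + 8280 + 84180 + 129600 = 460540
Σ wᵢ·x = 721
Ratio = 460540 / 721 = 638.75173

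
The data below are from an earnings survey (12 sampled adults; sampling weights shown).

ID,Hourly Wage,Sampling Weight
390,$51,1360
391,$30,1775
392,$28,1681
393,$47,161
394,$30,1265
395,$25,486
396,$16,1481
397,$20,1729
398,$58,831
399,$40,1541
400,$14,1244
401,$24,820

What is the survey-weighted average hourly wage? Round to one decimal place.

Weighted sum = 51×1360 + 30×1775 + 28×1681 + 47×161 + 30×1265 + 25×486 + 16×1481 + 20×1729 + 58×831 + 40×1541 + 14×1244 + 24×820
  = 69360 + 53250 + 47068 + 7567 + 37950 + 12150 + 23696 + 34580 + 48198 + 61640 + 17416 + 19680 = 432555
Sum of weights = 1360 + 1775 + 1681 + 161 + 1265 + 486 + 1481 + 1729 + 831 + 1541 + 1244 + 820 = 14374
Weighted mean = 432555 / 14374 = 30.092876

30.1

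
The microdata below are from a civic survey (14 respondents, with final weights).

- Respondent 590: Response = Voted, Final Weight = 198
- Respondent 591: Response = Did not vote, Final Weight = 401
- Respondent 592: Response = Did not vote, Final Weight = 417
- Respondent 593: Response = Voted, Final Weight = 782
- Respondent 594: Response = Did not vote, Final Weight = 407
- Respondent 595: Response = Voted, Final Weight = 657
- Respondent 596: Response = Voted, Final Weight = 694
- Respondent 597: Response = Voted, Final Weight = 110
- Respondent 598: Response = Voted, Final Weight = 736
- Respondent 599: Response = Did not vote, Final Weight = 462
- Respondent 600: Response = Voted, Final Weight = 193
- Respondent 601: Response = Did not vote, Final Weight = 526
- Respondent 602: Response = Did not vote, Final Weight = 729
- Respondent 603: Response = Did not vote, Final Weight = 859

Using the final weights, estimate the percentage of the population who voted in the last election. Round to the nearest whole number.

47

Sum of weights for 'Voted' = 198 + 782 + 657 + 694 + 110 + 736 + 193 = 3370
Total weight = 7171
Weighted proportion = 3370 / 7171 = 0.4699484 → 46.99484%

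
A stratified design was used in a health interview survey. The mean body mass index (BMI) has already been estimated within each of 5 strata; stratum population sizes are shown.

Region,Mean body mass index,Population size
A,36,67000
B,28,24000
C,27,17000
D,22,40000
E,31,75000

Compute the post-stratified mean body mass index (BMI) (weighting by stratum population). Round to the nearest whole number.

Σ Nₕ·x̄ₕ = 36×67000 + 28×24000 + 27×17000 + 22×40000 + 31×75000
  = 6748000
Σ Nₕ = 67000 + 24000 + 17000 + 40000 + 75000 = 223000
Overall mean = 6748000 / 223000 = 30.26009

30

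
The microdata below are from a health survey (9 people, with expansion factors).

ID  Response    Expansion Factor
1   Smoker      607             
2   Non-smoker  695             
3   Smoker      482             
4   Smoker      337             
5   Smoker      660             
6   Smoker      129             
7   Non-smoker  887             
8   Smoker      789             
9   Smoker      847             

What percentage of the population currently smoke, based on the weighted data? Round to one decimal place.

70.9

Sum of weights for 'Smoker' = 607 + 482 + 337 + 660 + 129 + 789 + 847 = 3851
Total weight = 607 + 695 + 482 + 337 + 660 + 129 + 887 + 789 + 847 = 5433
Weighted proportion = 3851 / 5433 = 0.70881649 → 70.881649%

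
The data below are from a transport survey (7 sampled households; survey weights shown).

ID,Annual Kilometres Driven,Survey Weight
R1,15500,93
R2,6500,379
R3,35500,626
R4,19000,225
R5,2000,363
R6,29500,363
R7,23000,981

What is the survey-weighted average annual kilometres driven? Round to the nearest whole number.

Weighted sum = 15500×93 + 6500×379 + 35500×626 + 19000×225 + 2000×363 + 29500×363 + 23000×981
  = 1441500 + 2463500 + 22223000 + 4275000 + 726000 + 10708500 + 22563000 = 64400500
Sum of weights = 3030
Weighted mean = 64400500 / 3030 = 21254.29

21254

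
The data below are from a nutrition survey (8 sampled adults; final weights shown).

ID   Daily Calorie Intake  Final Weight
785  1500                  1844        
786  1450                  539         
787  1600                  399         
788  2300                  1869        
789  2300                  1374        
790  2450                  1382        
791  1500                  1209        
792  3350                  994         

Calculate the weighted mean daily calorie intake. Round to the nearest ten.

2100

Weighted sum = 20174150
Sum of weights = 1844 + 539 + 399 + 1869 + 1374 + 1382 + 1209 + 994 = 9610
Weighted mean = 20174150 / 9610 = 2099.2872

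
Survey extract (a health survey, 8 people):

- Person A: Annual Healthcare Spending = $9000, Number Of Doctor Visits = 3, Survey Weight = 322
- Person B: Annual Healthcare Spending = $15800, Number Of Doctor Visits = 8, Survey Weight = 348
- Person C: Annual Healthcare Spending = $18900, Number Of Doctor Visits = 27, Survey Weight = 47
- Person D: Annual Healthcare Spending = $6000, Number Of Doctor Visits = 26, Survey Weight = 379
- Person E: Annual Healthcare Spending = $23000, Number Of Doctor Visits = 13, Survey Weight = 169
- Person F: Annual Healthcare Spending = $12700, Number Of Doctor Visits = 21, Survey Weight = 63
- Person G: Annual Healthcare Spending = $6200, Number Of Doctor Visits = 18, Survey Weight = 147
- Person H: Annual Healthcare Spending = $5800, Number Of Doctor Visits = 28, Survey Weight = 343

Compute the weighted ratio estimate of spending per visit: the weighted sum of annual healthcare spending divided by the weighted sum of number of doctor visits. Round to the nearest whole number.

625

Σ wᵢ·y = 9000×322 + 15800×348 + 18900×47 + 6000×379 + 23000×169 + 12700×63 + 6200×147 + 5800×343
  = 2898000 + 5498400 + 888300 + 2274000 + 3887000 + 800100 + 911400 + 1989400 = 19146600
Σ wᵢ·x = 3×322 + 8×348 + 27×47 + 26×379 + 13×169 + 21×63 + 18×147 + 28×343
  = 966 + 2784 + 1269 + 9854 + 2197 + 1323 + 2646 + 9604 = 30643
Ratio = 19146600 / 30643 = 624.82786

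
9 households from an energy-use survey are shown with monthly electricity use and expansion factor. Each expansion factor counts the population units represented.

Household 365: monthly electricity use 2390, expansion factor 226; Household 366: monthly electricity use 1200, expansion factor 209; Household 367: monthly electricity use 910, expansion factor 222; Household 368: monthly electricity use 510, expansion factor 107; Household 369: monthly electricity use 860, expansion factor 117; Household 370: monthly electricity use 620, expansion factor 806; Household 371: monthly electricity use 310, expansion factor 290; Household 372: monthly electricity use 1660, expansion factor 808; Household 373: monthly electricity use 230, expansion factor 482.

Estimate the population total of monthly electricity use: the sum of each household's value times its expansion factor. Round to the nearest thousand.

3190000

Weighted total = 2390×226 + 1200×209 + 910×222 + 510×107 + 860×117 + 620×806 + 310×290 + 1660×808 + 230×482
  = 540140 + 250800 + 202020 + 54570 + 100620 + 499720 + 89900 + 1341280 + 110860 = 3189910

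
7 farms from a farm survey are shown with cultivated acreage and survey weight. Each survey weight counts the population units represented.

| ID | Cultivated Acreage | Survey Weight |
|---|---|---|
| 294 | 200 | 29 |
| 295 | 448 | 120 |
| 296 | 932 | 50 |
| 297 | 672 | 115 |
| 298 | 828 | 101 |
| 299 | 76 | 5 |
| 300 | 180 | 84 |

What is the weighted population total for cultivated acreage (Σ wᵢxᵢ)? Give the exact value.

Weighted total = 200×29 + 448×120 + 932×50 + 672×115 + 828×101 + 76×5 + 180×84
  = 5800 + 53760 + 46600 + 77280 + 83628 + 380 + 15120 = 282568

282568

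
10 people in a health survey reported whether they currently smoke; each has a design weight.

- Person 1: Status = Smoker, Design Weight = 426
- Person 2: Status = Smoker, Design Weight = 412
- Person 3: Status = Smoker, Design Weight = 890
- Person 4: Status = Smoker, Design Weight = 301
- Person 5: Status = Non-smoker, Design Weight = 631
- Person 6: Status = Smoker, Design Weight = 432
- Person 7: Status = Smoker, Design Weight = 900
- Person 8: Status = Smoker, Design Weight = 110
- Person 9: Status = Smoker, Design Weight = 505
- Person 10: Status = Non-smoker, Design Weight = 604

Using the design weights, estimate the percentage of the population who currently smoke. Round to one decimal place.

Sum of weights for 'Smoker' = 426 + 412 + 890 + 301 + 432 + 900 + 110 + 505 = 3976
Total weight = 426 + 412 + 890 + 301 + 631 + 432 + 900 + 110 + 505 + 604 = 5211
Weighted proportion = 3976 / 5211 = 0.76300134 → 76.300134%

76.3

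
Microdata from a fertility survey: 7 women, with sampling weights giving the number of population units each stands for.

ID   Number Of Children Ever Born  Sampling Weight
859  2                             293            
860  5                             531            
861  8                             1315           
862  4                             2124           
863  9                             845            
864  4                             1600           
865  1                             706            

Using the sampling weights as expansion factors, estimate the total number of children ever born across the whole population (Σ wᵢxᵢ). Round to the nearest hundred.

Weighted total = 2×293 + 5×531 + 8×1315 + 4×2124 + 9×845 + 4×1600 + 1×706
  = 586 + 2655 + 10520 + 8496 + 7605 + 6400 + 706 = 36968

37000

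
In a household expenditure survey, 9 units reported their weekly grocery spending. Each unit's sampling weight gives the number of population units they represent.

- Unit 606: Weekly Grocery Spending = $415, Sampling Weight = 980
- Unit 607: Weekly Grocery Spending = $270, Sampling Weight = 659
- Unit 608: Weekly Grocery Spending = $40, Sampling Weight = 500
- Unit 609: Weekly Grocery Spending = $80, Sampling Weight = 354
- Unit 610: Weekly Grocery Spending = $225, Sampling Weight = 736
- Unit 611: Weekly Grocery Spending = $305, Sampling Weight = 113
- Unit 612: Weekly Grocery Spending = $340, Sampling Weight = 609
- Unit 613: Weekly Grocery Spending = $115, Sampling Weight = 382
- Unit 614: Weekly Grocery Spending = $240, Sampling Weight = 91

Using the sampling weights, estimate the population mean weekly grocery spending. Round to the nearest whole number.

250

Weighted sum = 415×980 + 270×659 + 40×500 + 80×354 + 225×736 + 305×113 + 340×609 + 115×382 + 240×91
  = 406700 + 177930 + 20000 + 28320 + 165600 + 34465 + 207060 + 43930 + 21840 = 1105845
Sum of weights = 980 + 659 + 500 + 354 + 736 + 113 + 609 + 382 + 91 = 4424
Weighted mean = 1105845 / 4424 = 249.96496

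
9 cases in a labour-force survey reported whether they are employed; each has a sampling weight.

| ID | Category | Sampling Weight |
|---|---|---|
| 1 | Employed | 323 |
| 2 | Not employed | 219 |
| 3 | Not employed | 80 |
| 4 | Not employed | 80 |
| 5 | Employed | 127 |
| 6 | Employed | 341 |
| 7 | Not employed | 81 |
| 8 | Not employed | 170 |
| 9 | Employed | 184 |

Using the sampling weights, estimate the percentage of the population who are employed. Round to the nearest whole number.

Sum of weights for 'Employed' = 323 + 127 + 341 + 184 = 975
Total weight = 323 + 219 + 80 + 80 + 127 + 341 + 81 + 170 + 184 = 1605
Weighted proportion = 975 / 1605 = 0.60747664 → 60.747664%

61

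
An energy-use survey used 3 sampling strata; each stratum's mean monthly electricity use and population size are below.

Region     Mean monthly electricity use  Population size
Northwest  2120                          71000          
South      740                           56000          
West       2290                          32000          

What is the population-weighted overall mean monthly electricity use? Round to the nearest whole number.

1668

Σ Nₕ·x̄ₕ = 2120×71000 + 740×56000 + 2290×32000
  = 150520000 + 41440000 + 73280000 = 265240000
Σ Nₕ = 71000 + 56000 + 32000 = 159000
Overall mean = 265240000 / 159000 = 1668.1761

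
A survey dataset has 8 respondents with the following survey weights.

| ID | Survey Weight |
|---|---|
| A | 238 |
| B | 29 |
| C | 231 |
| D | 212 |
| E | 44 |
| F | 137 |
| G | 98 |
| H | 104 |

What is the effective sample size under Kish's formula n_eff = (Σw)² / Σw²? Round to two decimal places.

Σ wᵢ = 238 + 29 + 231 + 212 + 44 + 137 + 98 + 104 = 1093
Σ wᵢ² = 56644 + 841 + 53361 + 44944 + 1936 + 18769 + 9604 + 10816 = 196915
n_eff = 1093² / 196915 = 1194649 / 196915 = 6.0668258

6.07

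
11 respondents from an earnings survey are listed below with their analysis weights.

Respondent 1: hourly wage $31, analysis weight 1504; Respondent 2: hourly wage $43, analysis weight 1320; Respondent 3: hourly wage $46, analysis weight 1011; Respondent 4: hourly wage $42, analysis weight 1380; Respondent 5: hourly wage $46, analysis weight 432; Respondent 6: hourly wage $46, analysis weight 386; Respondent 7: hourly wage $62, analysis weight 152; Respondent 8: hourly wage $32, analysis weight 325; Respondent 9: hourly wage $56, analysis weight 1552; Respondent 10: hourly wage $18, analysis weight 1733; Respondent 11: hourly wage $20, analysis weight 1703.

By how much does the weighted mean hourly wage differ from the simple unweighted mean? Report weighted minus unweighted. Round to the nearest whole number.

-4

Unweighted sum = 31 + 43 + 46 + 42 + 46 + 46 + 62 + 32 + 56 + 18 + 20 = 442
Unweighted mean = 442 / 11 = 40.181818
Weighted sum = 31×1504 + 43×1320 + 46×1011 + 42×1380 + 46×432 + 46×386 + 62×152 + 32×325 + 56×1552 + 18×1733 + 20×1703
  = 46624 + 56760 + 46506 + 57960 + 19872 + 17756 + 9424 + 10400 + 86912 + 31194 + 34060 = 417468
Sum of weights = 1504 + 1320 + 1011 + 1380 + 432 + 386 + 152 + 325 + 1552 + 1733 + 1703 = 11498
Weighted mean = 417468 / 11498 = 36.30788
Difference (weighted minus unweighted) = -3.8739386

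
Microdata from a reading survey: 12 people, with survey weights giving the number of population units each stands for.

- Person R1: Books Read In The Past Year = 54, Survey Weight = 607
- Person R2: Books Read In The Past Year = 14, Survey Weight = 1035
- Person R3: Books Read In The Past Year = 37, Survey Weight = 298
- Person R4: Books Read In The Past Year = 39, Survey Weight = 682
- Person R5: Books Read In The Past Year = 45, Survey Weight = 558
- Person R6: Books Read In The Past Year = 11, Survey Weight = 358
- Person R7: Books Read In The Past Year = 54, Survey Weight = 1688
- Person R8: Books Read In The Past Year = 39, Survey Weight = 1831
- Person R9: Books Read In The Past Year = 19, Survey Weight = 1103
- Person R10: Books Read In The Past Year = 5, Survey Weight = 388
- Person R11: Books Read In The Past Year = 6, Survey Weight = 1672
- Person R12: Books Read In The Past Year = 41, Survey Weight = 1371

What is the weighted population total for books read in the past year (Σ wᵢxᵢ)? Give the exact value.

Weighted total = 54×607 + 14×1035 + 37×298 + 39×682 + 45×558 + 11×358 + 54×1688 + 39×1831 + 19×1103 + 5×388 + 6×1672 + 41×1371
  = 32778 + 14490 + 11026 + 26598 + 25110 + 3938 + 91152 + 71409 + 20957 + 1940 + 10032 + 56211 = 365641

365641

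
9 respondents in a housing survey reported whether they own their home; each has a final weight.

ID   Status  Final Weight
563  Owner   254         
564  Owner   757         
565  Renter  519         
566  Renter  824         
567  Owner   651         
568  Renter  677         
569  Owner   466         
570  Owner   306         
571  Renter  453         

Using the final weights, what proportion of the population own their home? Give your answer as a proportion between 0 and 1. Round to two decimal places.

Sum of weights for 'Owner' = 254 + 757 + 651 + 466 + 306 = 2434
Total weight = 254 + 757 + 519 + 824 + 651 + 677 + 466 + 306 + 453 = 4907
Weighted proportion = 2434 / 4907 = 0.49602609

0.50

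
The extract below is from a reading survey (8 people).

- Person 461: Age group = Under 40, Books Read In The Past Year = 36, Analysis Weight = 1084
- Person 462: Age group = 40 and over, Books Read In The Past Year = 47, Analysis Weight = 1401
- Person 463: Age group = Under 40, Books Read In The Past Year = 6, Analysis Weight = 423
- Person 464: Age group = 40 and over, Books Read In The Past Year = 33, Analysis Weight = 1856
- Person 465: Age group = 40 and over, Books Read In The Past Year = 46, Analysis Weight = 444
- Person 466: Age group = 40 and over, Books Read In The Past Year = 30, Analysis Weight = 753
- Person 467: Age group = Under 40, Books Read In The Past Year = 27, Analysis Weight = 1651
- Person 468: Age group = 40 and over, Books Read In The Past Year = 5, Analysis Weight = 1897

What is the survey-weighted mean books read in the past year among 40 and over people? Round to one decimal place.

40 and over rows: 462, 464, 465, 466, 468
Weighted sum = 47×1401 + 33×1856 + 46×444 + 30×753 + 5×1897
  = 65847 + 61248 + 20424 + 22590 + 9485 = 179594
Sum of weights = 1401 + 1856 + 444 + 753 + 1897 = 6351
Weighted mean = 179594 / 6351 = 28.278066

28.3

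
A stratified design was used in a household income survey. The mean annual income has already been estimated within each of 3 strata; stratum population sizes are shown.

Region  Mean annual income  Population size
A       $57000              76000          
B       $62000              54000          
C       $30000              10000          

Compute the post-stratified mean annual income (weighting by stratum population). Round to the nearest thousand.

57000

Σ Nₕ·x̄ₕ = 57000×76000 + 62000×54000 + 30000×10000
  = 7980000000
Σ Nₕ = 76000 + 54000 + 10000 = 140000
Overall mean = 7980000000 / 140000 = 57000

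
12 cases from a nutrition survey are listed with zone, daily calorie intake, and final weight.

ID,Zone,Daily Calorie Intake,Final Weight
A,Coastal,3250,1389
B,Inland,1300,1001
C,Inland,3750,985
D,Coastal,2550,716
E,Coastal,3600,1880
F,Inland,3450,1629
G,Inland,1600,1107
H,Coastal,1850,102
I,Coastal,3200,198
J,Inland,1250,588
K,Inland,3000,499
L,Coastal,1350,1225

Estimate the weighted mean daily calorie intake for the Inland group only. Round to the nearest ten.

2520

Inland rows: B, C, F, G, J, K
Weighted sum = 1300×1001 + 3750×985 + 3450×1629 + 1600×1107 + 1250×588 + 3000×499
  = 14618300
Sum of weights = 1001 + 985 + 1629 + 1107 + 588 + 499 = 5809
Weighted mean = 14618300 / 5809 = 2516.4917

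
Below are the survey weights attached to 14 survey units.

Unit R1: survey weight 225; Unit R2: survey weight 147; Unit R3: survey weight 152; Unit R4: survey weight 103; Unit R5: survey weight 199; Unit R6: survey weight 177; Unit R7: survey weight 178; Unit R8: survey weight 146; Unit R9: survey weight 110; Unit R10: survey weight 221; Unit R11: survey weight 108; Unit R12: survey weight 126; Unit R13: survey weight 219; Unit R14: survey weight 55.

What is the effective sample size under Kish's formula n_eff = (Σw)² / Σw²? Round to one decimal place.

12.7

Σ wᵢ = 2166
Σ wᵢ² = 369344
n_eff = 2166² / 369344 = 4691556 / 369344 = 12.702402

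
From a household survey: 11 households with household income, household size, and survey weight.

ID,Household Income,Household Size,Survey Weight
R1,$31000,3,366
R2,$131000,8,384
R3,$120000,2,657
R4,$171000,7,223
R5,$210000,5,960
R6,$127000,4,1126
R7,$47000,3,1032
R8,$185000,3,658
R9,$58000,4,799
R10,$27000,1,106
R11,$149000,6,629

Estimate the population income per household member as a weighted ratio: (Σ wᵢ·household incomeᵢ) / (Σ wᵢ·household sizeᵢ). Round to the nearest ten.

29350

Σ wᵢ·y = 31000×366 + 131000×384 + 120000×657 + 171000×223 + 210000×960 + 127000×1126 + 47000×1032 + 185000×658 + 58000×799 + 27000×106 + 149000×629
  = 11346000 + 50304000 + 78840000 + 38133000 + 201600000 + 143002000 + 48504000 + 121730000 + 46342000 + 2862000 + 93721000 = 836384000
Σ wᵢ·x = 3×366 + 8×384 + 2×657 + 7×223 + 5×960 + 4×1126 + 3×1032 + 3×658 + 4×799 + 1×106 + 6×629
  = 1098 + 3072 + 1314 + 1561 + 4800 + 4504 + 3096 + 1974 + 3196 + 106 + 3774 = 28495
Ratio = 836384000 / 28495 = 29351.956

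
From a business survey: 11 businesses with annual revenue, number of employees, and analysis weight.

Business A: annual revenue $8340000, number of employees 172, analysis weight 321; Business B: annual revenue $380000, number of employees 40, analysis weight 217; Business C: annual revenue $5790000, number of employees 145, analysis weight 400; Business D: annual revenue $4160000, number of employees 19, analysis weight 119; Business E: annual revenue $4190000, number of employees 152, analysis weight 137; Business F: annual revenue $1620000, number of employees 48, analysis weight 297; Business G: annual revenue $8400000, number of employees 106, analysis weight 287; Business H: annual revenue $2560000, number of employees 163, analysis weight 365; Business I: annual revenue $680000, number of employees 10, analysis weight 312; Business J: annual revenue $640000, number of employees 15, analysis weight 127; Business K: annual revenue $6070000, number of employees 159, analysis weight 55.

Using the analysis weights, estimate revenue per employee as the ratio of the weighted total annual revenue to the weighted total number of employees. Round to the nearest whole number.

40310

Σ wᵢ·y = 10598300000
Σ wᵢ·x = 262920
Ratio = 10598300000 / 262920 = 40309.98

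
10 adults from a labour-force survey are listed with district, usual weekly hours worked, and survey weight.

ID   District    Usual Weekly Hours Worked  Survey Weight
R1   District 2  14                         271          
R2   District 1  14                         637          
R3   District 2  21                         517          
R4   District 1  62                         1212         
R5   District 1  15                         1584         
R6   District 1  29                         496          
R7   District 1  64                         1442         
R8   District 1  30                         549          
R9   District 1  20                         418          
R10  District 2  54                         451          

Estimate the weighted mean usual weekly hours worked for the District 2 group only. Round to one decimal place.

District 2 rows: R1, R3, R10
Weighted sum = 14×271 + 21×517 + 54×451
  = 3794 + 10857 + 24354 = 39005
Sum of weights = 271 + 517 + 451 = 1239
Weighted mean = 39005 / 1239 = 31.481033

31.5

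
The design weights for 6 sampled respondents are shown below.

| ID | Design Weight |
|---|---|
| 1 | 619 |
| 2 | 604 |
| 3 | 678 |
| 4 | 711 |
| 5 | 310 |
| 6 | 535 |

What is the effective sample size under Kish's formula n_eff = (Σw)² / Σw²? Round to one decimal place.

5.7

Σ wᵢ = 3457
Σ wᵢ² = 383161 + 364816 + 459684 + 505521 + 96100 + 286225 = 2095507
n_eff = 3457² / 2095507 = 11950849 / 2095507 = 5.7030824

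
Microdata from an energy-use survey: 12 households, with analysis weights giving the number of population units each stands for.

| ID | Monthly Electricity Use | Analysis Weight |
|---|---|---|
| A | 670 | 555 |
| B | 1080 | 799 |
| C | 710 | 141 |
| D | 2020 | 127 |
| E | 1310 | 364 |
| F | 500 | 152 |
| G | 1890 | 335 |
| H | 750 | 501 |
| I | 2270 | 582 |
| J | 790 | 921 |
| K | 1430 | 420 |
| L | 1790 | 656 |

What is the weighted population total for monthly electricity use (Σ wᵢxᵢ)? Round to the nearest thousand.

Weighted total = 670×555 + 1080×799 + 710×141 + 2020×127 + 1310×364 + 500×152 + 1890×335 + 750×501 + 2270×582 + 790×921 + 1430×420 + 1790×656
  = 6976730

6977000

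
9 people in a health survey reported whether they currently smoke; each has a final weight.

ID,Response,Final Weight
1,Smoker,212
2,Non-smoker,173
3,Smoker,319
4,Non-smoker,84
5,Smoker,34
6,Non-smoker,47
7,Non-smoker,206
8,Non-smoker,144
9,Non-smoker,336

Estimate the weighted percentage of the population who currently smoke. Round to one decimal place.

36.3

Sum of weights for 'Smoker' = 212 + 319 + 34 = 565
Total weight = 212 + 173 + 319 + 84 + 34 + 47 + 206 + 144 + 336 = 1555
Weighted proportion = 565 / 1555 = 0.36334405 → 36.334405%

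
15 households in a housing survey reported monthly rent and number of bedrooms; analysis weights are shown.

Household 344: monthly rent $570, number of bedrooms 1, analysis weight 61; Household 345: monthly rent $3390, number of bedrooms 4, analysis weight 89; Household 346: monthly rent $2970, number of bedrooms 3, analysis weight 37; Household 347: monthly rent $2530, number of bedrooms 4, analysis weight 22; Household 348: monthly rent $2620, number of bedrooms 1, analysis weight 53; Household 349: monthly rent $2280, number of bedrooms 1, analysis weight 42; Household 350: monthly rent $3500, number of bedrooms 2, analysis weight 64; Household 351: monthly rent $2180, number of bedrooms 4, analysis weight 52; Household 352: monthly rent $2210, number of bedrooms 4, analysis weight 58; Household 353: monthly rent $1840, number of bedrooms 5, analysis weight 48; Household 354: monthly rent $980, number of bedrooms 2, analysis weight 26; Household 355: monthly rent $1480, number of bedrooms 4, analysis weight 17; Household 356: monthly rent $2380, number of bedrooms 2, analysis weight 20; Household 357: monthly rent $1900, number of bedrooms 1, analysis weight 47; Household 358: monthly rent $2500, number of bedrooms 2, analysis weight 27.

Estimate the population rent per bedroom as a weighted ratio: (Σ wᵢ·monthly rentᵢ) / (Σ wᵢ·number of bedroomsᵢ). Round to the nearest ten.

870

Σ wᵢ·y = 1545550
Σ wᵢ·x = 1780
Ratio = 1545550 / 1780 = 868.28652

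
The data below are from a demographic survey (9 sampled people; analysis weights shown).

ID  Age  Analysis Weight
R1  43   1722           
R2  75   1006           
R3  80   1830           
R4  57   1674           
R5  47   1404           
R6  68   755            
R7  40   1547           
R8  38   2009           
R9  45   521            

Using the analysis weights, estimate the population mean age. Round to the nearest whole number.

Weighted sum = 43×1722 + 75×1006 + 80×1830 + 57×1674 + 47×1404 + 68×755 + 40×1547 + 38×2009 + 45×521
  = 74046 + 75450 + 146400 + 95418 + 65988 + 51340 + 61880 + 76342 + 23445 = 670309
Sum of weights = 1722 + 1006 + 1830 + 1674 + 1404 + 755 + 1547 + 2009 + 521 = 12468
Weighted mean = 670309 / 12468 = 53.762352

54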